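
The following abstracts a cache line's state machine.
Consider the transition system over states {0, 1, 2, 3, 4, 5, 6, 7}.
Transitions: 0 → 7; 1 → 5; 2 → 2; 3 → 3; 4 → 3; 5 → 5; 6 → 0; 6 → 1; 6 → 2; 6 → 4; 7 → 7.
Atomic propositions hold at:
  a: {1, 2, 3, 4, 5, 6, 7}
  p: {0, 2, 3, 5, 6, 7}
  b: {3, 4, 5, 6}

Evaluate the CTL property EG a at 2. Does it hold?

Yes

EG a: greatest fixpoint, start Z0 = {1, 2, 3, 4, 5, 6, 7}, keep only states in Sat with some successor in Z. Already a fixed point.
Sat(EG a) = {1, 2, 3, 4, 5, 6, 7}
2 ∈ Sat(EG a) = {1, 2, 3, 4, 5, 6, 7}, so the formula holds at 2.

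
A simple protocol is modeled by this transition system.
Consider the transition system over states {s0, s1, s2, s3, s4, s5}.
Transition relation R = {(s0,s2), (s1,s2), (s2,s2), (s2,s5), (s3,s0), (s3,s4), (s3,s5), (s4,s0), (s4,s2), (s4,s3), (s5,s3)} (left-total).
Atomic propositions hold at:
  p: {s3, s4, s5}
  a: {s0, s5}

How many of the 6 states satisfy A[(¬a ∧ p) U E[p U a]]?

4

Sat(¬a) = {s1, s2, s3, s4}
Sat(¬a ∧ p) = {s3, s4}
E[p U a]: least fixpoint, start Z0 = Sat(a) = {s0, s5}, add states in Sat(p) with some successor in Z. Z1 = {s0, s3, s4, s5}; fixed.
Sat(E[p U a]) = {s0, s3, s4, s5}
A[(¬a ∧ p) U E[p U a]]: least fixpoint, start Z0 = Sat(E[p U a]) = {s0, s3, s4, s5}, add states in Sat(¬a ∧ p) with every successor in Z. Already a fixed point.
Sat(A[(¬a ∧ p) U E[p U a]]) = {s0, s3, s4, s5}
|Sat(A[(¬a ∧ p) U E[p U a]])| = |{s0, s3, s4, s5}| = 4.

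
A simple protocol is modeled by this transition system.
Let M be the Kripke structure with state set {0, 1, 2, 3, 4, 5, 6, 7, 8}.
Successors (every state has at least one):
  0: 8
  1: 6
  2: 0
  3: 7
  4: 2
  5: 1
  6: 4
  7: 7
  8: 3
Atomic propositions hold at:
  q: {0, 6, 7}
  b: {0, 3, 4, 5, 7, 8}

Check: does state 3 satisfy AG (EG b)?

Yes

EG b: greatest fixpoint, start Z0 = {0, 3, 4, 5, 7, 8}, keep only states in Sat with some successor in Z. Z1 = {0, 3, 7, 8}; fixed.
Sat(EG b) = {0, 3, 7, 8}
AG (EG b): greatest fixpoint, start Z0 = {0, 3, 7, 8}, keep only states in Sat with every successor in Z. Already a fixed point.
Sat(AG (EG b)) = {0, 3, 7, 8}
3 ∈ Sat(AG (EG b)) = {0, 3, 7, 8}, so the formula holds at 3.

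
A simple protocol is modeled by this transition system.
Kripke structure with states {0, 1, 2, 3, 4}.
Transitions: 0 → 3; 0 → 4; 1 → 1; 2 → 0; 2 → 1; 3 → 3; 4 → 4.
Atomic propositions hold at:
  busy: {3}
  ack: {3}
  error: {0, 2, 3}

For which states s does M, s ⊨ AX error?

Sat(AX error) = {s : every successor in {0, 2, 3}} = {3}

{3}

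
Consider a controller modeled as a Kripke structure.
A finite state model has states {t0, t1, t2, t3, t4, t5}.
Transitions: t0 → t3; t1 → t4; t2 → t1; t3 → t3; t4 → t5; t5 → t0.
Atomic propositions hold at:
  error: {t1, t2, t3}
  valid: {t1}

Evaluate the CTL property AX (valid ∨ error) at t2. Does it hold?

Sat(valid ∨ error) = {t1, t2, t3}
Sat(AX (valid ∨ error)) = {s : every successor in {t1, t2, t3}} = {t0, t2, t3}
t2 ∈ Sat(AX (valid ∨ error)) = {t0, t2, t3}, so the formula holds at t2.

Yes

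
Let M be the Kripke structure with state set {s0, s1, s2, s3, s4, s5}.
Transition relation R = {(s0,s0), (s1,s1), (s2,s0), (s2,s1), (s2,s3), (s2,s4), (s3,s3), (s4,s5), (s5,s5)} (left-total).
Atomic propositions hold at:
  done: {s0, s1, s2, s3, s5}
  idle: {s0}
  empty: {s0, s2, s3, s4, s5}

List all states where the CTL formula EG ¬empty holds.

Sat(¬empty) = {s1}
EG ¬empty: greatest fixpoint, start Z0 = {s1}, keep only states in Sat with some successor in Z. Already a fixed point.
Sat(EG ¬empty) = {s1}

{s1}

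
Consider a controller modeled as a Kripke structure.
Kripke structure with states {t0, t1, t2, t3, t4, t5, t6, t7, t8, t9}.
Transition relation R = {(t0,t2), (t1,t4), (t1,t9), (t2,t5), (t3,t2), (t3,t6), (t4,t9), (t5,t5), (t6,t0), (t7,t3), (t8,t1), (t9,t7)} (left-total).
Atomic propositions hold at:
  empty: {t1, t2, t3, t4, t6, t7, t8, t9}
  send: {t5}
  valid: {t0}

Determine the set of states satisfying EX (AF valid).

AF valid: least fixpoint, start Z0 = {t0}, add states with every successor in Z. Z1 = {t0, t6}; fixed.
Sat(AF valid) = {t0, t6}
Sat(EX (AF valid)) = {s : some successor in {t0, t6}} = {t3, t6}

{t3, t6}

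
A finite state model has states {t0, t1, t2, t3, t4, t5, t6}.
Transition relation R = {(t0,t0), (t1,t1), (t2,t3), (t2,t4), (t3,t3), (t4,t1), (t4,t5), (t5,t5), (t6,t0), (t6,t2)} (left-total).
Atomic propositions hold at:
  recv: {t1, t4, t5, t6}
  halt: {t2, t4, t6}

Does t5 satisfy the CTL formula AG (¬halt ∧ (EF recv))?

Yes

Sat(¬halt) = {t0, t1, t3, t5}
EF recv: least fixpoint, start Z0 = {t1, t4, t5, t6}, add states with some successor in Z. Z1 = {t1, t2, t4, t5, t6}; fixed.
Sat(EF recv) = {t1, t2, t4, t5, t6}
Sat(¬halt ∧ (EF recv)) = {t1, t5}
AG (¬halt ∧ (EF recv)): greatest fixpoint, start Z0 = {t1, t5}, keep only states in Sat with every successor in Z. Already a fixed point.
Sat(AG (¬halt ∧ (EF recv))) = {t1, t5}
t5 ∈ Sat(AG (¬halt ∧ (EF recv))) = {t1, t5}, so the formula holds at t5.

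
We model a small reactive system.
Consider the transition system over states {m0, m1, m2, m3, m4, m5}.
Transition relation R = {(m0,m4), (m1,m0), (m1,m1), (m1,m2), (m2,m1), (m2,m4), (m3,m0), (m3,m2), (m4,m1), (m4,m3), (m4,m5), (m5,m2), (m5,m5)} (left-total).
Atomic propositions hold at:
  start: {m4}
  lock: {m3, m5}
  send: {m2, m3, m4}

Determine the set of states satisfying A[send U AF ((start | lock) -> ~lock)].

{m0, m1, m2, m3, m4}

Sat(start | lock) = {m3, m4, m5}
Sat(~lock) = {m0, m1, m2, m4}
Sat((start | lock) -> ~lock) = {m0, m1, m2, m4}
AF ((start | lock) -> ~lock): least fixpoint, start Z0 = {m0, m1, m2, m4}, add states with every successor in Z. Z1 = {m0, m1, m2, m3, m4}; fixed.
Sat(AF ((start | lock) -> ~lock)) = {m0, m1, m2, m3, m4}
A[send U AF ((start | lock) -> ~lock)]: least fixpoint, start Z0 = Sat(AF ((start | lock) -> ~lock)) = {m0, m1, m2, m3, m4}, add states in Sat(send) with every successor in Z. Already a fixed point.
Sat(A[send U AF ((start | lock) -> ~lock)]) = {m0, m1, m2, m3, m4}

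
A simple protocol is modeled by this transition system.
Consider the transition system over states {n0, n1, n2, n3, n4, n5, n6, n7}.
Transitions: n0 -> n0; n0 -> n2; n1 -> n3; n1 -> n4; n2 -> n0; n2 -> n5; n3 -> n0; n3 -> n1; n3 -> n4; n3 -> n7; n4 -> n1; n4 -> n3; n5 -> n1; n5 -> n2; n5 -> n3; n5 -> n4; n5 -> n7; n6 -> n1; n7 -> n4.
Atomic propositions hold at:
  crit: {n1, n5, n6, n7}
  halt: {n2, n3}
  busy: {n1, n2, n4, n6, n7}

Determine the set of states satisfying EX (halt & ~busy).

{n1, n4, n5}

Sat(~busy) = {n0, n3, n5}
Sat(halt & ~busy) = {n3}
Sat(EX (halt & ~busy)) = {s : some successor in {n3}} = {n1, n4, n5}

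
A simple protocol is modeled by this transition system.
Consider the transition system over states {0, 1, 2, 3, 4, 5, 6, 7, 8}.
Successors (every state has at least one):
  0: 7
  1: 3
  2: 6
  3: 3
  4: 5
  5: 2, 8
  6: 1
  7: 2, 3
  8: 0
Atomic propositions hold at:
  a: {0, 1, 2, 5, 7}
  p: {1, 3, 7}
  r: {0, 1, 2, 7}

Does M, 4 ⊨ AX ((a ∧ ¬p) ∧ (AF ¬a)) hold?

Sat(¬p) = {0, 2, 4, 5, 6, 8}
Sat(a ∧ ¬p) = {0, 2, 5}
Sat(¬a) = {3, 4, 6, 8}
AF ¬a: least fixpoint, start Z0 = {3, 4, 6, 8}, add states with every successor in Z. Z1 = {1, 2, 3, 4, 6, 8}; Z2 = {1, 2, 3, 4, 5, 6, 7, 8}; Z3 = {0, 1, 2, 3, 4, 5, 6, 7, 8}; fixed.
Sat(AF ¬a) = {0, 1, 2, 3, 4, 5, 6, 7, 8}
Sat((a ∧ ¬p) ∧ (AF ¬a)) = {0, 2, 5}
Sat(AX ((a ∧ ¬p) ∧ (AF ¬a))) = {s : every successor in {0, 2, 5}} = {4, 8}
4 ∈ Sat(AX ((a ∧ ¬p) ∧ (AF ¬a))) = {4, 8}, so the formula holds at 4.

Yes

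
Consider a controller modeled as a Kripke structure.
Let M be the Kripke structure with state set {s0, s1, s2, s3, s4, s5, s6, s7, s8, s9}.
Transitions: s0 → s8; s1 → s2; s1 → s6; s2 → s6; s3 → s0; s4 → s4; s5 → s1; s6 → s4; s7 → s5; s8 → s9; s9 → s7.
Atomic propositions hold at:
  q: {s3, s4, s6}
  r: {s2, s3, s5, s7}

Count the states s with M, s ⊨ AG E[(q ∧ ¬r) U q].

2

Sat(¬r) = {s0, s1, s4, s6, s8, s9}
Sat(q ∧ ¬r) = {s4, s6}
E[(q ∧ ¬r) U q]: least fixpoint, start Z0 = Sat(q) = {s3, s4, s6}, add states in Sat(q ∧ ¬r) with some successor in Z. Already a fixed point.
Sat(E[(q ∧ ¬r) U q]) = {s3, s4, s6}
AG E[(q ∧ ¬r) U q]: greatest fixpoint, start Z0 = {s3, s4, s6}, keep only states in Sat with every successor in Z. Z1 = {s4, s6}; fixed.
Sat(AG E[(q ∧ ¬r) U q]) = {s4, s6}
|Sat(AG E[(q ∧ ¬r) U q])| = |{s4, s6}| = 2.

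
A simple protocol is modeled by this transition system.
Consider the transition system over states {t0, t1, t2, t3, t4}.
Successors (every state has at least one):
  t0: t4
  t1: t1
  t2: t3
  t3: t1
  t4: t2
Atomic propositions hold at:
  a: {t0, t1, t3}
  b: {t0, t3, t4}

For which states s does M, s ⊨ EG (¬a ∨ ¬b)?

{t1}

Sat(¬a) = {t2, t4}
Sat(¬b) = {t1, t2}
Sat(¬a ∨ ¬b) = {t1, t2, t4}
EG (¬a ∨ ¬b): greatest fixpoint, start Z0 = {t1, t2, t4}, keep only states in Sat with some successor in Z. Z1 = {t1, t4}; Z2 = {t1}; fixed.
Sat(EG (¬a ∨ ¬b)) = {t1}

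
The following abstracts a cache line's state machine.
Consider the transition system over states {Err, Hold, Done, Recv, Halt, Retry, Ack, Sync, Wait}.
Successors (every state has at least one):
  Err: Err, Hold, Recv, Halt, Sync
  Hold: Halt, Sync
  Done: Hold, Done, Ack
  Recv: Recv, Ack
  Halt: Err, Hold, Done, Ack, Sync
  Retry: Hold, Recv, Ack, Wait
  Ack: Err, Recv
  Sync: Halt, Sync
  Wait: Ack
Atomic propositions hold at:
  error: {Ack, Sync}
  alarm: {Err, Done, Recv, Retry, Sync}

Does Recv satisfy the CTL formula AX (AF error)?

AF error: least fixpoint, start Z0 = {Ack, Sync}, add states with every successor in Z. Z1 = {Ack, Sync, Wait}; fixed.
Sat(AF error) = {Ack, Sync, Wait}
Sat(AX (AF error)) = {s : every successor in {Ack, Sync, Wait}} = {Wait}
Recv ∉ Sat(AX (AF error)) = {Wait}, so the formula does not hold at Recv.

No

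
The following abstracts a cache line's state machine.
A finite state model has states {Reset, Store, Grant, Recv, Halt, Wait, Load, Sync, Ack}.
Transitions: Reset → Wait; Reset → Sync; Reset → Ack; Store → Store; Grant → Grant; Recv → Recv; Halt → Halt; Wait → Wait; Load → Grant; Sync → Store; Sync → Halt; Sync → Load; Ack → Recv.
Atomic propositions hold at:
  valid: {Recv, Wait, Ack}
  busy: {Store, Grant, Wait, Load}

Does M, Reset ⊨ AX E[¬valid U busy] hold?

Sat(¬valid) = {Reset, Store, Grant, Halt, Load, Sync}
E[¬valid U busy]: least fixpoint, start Z0 = Sat(busy) = {Store, Grant, Wait, Load}, add states in Sat(¬valid) with some successor in Z. Z1 = {Reset, Store, Grant, Wait, Load, Sync}; fixed.
Sat(E[¬valid U busy]) = {Reset, Store, Grant, Wait, Load, Sync}
Sat(AX E[¬valid U busy]) = {s : every successor in {Reset, Store, Grant, Wait, Load, Sync}} = {Store, Grant, Wait, Load}
Reset ∉ Sat(AX E[¬valid U busy]) = {Store, Grant, Wait, Load}, so the formula does not hold at Reset.

No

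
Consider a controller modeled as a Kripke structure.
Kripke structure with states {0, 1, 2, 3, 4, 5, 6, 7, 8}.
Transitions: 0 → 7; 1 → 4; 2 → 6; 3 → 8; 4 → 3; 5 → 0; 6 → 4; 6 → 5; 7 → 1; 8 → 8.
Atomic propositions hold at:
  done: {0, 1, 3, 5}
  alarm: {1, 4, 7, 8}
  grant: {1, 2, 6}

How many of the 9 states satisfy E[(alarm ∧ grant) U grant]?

3

Sat(alarm ∧ grant) = {1}
E[(alarm ∧ grant) U grant]: least fixpoint, start Z0 = Sat(grant) = {1, 2, 6}, add states in Sat(alarm ∧ grant) with some successor in Z. Already a fixed point.
Sat(E[(alarm ∧ grant) U grant]) = {1, 2, 6}
|Sat(E[(alarm ∧ grant) U grant])| = |{1, 2, 6}| = 3.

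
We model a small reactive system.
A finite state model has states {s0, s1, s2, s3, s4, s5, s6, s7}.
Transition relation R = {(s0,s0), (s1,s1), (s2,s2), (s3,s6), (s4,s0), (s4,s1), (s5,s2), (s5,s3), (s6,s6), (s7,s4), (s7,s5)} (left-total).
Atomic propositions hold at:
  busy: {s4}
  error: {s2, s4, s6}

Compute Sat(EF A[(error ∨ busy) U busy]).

{s4, s7}

Sat(error ∨ busy) = {s2, s4, s6}
A[(error ∨ busy) U busy]: least fixpoint, start Z0 = Sat(busy) = {s4}, add states in Sat(error ∨ busy) with every successor in Z. Already a fixed point.
Sat(A[(error ∨ busy) U busy]) = {s4}
EF A[(error ∨ busy) U busy]: least fixpoint, start Z0 = {s4}, add states with some successor in Z. Z1 = {s4, s7}; fixed.
Sat(EF A[(error ∨ busy) U busy]) = {s4, s7}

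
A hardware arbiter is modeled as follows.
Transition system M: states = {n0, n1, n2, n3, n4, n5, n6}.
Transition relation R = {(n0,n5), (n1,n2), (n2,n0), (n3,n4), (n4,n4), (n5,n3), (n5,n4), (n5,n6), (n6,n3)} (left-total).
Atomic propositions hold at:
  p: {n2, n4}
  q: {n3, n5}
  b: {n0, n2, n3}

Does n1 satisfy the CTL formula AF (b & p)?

Sat(b & p) = {n2}
AF (b & p): least fixpoint, start Z0 = {n2}, add states with every successor in Z. Z1 = {n1, n2}; fixed.
Sat(AF (b & p)) = {n1, n2}
n1 ∈ Sat(AF (b & p)) = {n1, n2}, so the formula holds at n1.

Yes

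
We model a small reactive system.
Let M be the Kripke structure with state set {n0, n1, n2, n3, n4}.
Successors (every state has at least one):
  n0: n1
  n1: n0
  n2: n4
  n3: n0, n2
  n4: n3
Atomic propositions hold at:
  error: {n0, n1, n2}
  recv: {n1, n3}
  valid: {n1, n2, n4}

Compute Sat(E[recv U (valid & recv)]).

{n1}

Sat(valid & recv) = {n1}
E[recv U (valid & recv)]: least fixpoint, start Z0 = Sat((valid & recv)) = {n1}, add states in Sat(recv) with some successor in Z. Already a fixed point.
Sat(E[recv U (valid & recv)]) = {n1}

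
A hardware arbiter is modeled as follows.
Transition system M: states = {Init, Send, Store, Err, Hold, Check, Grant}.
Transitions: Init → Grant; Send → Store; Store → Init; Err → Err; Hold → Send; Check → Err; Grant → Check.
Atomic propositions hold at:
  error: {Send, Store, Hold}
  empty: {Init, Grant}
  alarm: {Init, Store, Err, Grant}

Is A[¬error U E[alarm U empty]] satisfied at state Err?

Sat(¬error) = {Init, Err, Check, Grant}
E[alarm U empty]: least fixpoint, start Z0 = Sat(empty) = {Init, Grant}, add states in Sat(alarm) with some successor in Z. Z1 = {Init, Store, Grant}; fixed.
Sat(E[alarm U empty]) = {Init, Store, Grant}
A[¬error U E[alarm U empty]]: least fixpoint, start Z0 = Sat(E[alarm U empty]) = {Init, Store, Grant}, add states in Sat(¬error) with every successor in Z. Already a fixed point.
Sat(A[¬error U E[alarm U empty]]) = {Init, Store, Grant}
Err ∉ Sat(A[¬error U E[alarm U empty]]) = {Init, Store, Grant}, so the formula does not hold at Err.

No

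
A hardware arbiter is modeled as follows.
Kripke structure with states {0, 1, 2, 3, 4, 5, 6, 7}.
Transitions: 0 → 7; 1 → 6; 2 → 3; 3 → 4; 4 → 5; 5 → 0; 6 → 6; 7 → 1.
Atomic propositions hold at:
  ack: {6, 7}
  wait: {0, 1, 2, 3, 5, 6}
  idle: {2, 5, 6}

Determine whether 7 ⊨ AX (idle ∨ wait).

Sat(idle ∨ wait) = {0, 1, 2, 3, 5, 6}
Sat(AX (idle ∨ wait)) = {s : every successor in {0, 1, 2, 3, 5, 6}} = {1, 2, 4, 5, 6, 7}
7 ∈ Sat(AX (idle ∨ wait)) = {1, 2, 4, 5, 6, 7}, so the formula holds at 7.

Yes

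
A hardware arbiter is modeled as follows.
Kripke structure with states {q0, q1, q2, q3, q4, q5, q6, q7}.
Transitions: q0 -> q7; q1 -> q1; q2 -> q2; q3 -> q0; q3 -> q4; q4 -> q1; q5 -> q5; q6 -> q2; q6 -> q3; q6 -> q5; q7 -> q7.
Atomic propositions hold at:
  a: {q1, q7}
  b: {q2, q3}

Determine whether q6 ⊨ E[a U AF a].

AF a: least fixpoint, start Z0 = {q1, q7}, add states with every successor in Z. Z1 = {q0, q1, q4, q7}; Z2 = {q0, q1, q3, q4, q7}; fixed.
Sat(AF a) = {q0, q1, q3, q4, q7}
E[a U AF a]: least fixpoint, start Z0 = Sat(AF a) = {q0, q1, q3, q4, q7}, add states in Sat(a) with some successor in Z. Already a fixed point.
Sat(E[a U AF a]) = {q0, q1, q3, q4, q7}
q6 ∉ Sat(E[a U AF a]) = {q0, q1, q3, q4, q7}, so the formula does not hold at q6.

No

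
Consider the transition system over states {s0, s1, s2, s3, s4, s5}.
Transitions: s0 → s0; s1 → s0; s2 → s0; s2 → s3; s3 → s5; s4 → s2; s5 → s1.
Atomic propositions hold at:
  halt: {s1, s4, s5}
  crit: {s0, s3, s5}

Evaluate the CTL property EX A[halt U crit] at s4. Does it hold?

No

A[halt U crit]: least fixpoint, start Z0 = Sat(crit) = {s0, s3, s5}, add states in Sat(halt) with every successor in Z. Z1 = {s0, s1, s3, s5}; fixed.
Sat(A[halt U crit]) = {s0, s1, s3, s5}
Sat(EX A[halt U crit]) = {s : some successor in {s0, s1, s3, s5}} = {s0, s1, s2, s3, s5}
s4 ∉ Sat(EX A[halt U crit]) = {s0, s1, s2, s3, s5}, so the formula does not hold at s4.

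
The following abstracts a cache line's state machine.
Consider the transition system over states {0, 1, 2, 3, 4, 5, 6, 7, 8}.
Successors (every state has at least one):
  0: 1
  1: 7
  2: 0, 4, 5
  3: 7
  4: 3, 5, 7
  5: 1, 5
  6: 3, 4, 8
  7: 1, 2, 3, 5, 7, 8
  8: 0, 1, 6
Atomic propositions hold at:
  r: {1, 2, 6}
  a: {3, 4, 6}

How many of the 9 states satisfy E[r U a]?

4

E[r U a]: least fixpoint, start Z0 = Sat(a) = {3, 4, 6}, add states in Sat(r) with some successor in Z. Z1 = {2, 3, 4, 6}; fixed.
Sat(E[r U a]) = {2, 3, 4, 6}
|Sat(E[r U a])| = |{2, 3, 4, 6}| = 4.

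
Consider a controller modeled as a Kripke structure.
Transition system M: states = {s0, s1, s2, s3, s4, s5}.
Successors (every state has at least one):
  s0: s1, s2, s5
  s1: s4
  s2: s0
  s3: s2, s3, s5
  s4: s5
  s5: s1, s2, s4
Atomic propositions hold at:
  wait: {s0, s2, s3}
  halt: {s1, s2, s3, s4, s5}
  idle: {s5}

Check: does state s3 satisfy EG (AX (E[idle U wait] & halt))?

E[idle U wait]: least fixpoint, start Z0 = Sat(wait) = {s0, s2, s3}, add states in Sat(idle) with some successor in Z. Z1 = {s0, s2, s3, s5}; fixed.
Sat(E[idle U wait]) = {s0, s2, s3, s5}
Sat(E[idle U wait] & halt) = {s2, s3, s5}
Sat(AX (E[idle U wait] & halt)) = {s : every successor in {s2, s3, s5}} = {s3, s4}
EG (AX (E[idle U wait] & halt)): greatest fixpoint, start Z0 = {s3, s4}, keep only states in Sat with some successor in Z. Z1 = {s3}; fixed.
Sat(EG (AX (E[idle U wait] & halt))) = {s3}
s3 ∈ Sat(EG (AX (E[idle U wait] & halt))) = {s3}, so the formula holds at s3.

Yes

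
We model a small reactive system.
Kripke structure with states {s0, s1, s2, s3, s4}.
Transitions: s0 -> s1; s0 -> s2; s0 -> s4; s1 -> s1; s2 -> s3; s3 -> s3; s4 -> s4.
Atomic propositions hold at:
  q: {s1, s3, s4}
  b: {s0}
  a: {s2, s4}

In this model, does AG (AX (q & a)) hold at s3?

Sat(q & a) = {s4}
Sat(AX (q & a)) = {s : every successor in {s4}} = {s4}
AG (AX (q & a)): greatest fixpoint, start Z0 = {s4}, keep only states in Sat with every successor in Z. Already a fixed point.
Sat(AG (AX (q & a))) = {s4}
s3 ∉ Sat(AG (AX (q & a))) = {s4}, so the formula does not hold at s3.

No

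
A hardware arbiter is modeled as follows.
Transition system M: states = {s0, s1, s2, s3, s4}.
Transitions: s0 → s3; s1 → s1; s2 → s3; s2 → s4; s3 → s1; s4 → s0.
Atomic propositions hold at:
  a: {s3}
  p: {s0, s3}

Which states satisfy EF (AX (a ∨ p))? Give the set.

Sat(a ∨ p) = {s0, s3}
Sat(AX (a ∨ p)) = {s : every successor in {s0, s3}} = {s0, s4}
EF (AX (a ∨ p)): least fixpoint, start Z0 = {s0, s4}, add states with some successor in Z. Z1 = {s0, s2, s4}; fixed.
Sat(EF (AX (a ∨ p))) = {s0, s2, s4}

{s0, s2, s4}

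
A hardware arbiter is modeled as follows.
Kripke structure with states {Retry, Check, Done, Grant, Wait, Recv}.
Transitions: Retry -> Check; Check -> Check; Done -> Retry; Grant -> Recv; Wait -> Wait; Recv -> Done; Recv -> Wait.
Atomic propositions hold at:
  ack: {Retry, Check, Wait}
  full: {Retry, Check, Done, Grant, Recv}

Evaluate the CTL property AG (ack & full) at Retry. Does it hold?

Sat(ack & full) = {Retry, Check}
AG (ack & full): greatest fixpoint, start Z0 = {Retry, Check}, keep only states in Sat with every successor in Z. Already a fixed point.
Sat(AG (ack & full)) = {Retry, Check}
Retry ∈ Sat(AG (ack & full)) = {Retry, Check}, so the formula holds at Retry.

Yes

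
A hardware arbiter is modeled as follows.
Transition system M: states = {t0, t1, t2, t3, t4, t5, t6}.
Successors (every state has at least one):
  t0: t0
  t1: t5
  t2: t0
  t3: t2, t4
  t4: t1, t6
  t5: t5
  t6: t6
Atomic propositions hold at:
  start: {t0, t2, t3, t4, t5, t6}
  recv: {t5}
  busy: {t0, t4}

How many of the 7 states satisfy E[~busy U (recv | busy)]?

6

Sat(~busy) = {t1, t2, t3, t5, t6}
Sat(recv | busy) = {t0, t4, t5}
E[~busy U (recv | busy)]: least fixpoint, start Z0 = Sat((recv | busy)) = {t0, t4, t5}, add states in Sat(~busy) with some successor in Z. Z1 = {t0, t1, t2, t3, t4, t5}; fixed.
Sat(E[~busy U (recv | busy)]) = {t0, t1, t2, t3, t4, t5}
|Sat(E[~busy U (recv | busy)])| = |{t0, t1, t2, t3, t4, t5}| = 6.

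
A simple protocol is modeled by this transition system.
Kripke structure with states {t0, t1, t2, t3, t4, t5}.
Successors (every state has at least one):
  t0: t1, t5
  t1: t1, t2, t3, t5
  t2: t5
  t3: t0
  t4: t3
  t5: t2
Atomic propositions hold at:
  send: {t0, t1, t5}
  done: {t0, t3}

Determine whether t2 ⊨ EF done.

EF done: least fixpoint, start Z0 = {t0, t3}, add states with some successor in Z. Z1 = {t0, t1, t3, t4}; fixed.
Sat(EF done) = {t0, t1, t3, t4}
t2 ∉ Sat(EF done) = {t0, t1, t3, t4}, so the formula does not hold at t2.

No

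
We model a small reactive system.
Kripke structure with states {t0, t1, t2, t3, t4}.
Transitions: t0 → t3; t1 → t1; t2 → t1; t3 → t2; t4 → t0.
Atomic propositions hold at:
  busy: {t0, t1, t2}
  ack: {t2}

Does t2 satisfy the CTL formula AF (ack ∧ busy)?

Sat(ack ∧ busy) = {t2}
AF (ack ∧ busy): least fixpoint, start Z0 = {t2}, add states with every successor in Z. Z1 = {t2, t3}; Z2 = {t0, t2, t3}; Z3 = {t0, t2, t3, t4}; fixed.
Sat(AF (ack ∧ busy)) = {t0, t2, t3, t4}
t2 ∈ Sat(AF (ack ∧ busy)) = {t0, t2, t3, t4}, so the formula holds at t2.

Yes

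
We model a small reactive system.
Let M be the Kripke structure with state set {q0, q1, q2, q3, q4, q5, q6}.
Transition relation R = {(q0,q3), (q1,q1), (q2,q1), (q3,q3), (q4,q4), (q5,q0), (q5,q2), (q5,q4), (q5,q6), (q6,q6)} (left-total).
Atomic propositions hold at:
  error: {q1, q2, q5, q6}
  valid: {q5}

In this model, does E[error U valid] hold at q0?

No

E[error U valid]: least fixpoint, start Z0 = Sat(valid) = {q5}, add states in Sat(error) with some successor in Z. Already a fixed point.
Sat(E[error U valid]) = {q5}
q0 ∉ Sat(E[error U valid]) = {q5}, so the formula does not hold at q0.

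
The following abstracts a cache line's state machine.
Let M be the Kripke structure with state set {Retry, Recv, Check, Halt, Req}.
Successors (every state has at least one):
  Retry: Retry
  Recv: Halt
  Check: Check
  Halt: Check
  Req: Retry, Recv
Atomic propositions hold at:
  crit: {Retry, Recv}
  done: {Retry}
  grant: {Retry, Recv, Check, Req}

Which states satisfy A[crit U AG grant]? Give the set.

AG grant: greatest fixpoint, start Z0 = {Retry, Recv, Check, Req}, keep only states in Sat with every successor in Z. Z1 = {Retry, Check, Req}; Z2 = {Retry, Check}; fixed.
Sat(AG grant) = {Retry, Check}
A[crit U AG grant]: least fixpoint, start Z0 = Sat(AG grant) = {Retry, Check}, add states in Sat(crit) with every successor in Z. Already a fixed point.
Sat(A[crit U AG grant]) = {Retry, Check}

{Retry, Check}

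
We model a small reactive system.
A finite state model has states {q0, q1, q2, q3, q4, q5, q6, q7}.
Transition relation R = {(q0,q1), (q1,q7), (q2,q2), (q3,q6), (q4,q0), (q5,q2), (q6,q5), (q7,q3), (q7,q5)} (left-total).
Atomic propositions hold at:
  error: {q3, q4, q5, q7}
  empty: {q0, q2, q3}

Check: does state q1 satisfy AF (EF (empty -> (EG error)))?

Yes

EG error: greatest fixpoint, start Z0 = {q3, q4, q5, q7}, keep only states in Sat with some successor in Z. Z1 = {q7}; Z2 = ∅; fixed.
Sat(EG error) = ∅
Sat(empty -> (EG error)) = {q1, q4, q5, q6, q7}
EF (empty -> (EG error)): least fixpoint, start Z0 = {q1, q4, q5, q6, q7}, add states with some successor in Z. Z1 = {q0, q1, q3, q4, q5, q6, q7}; fixed.
Sat(EF (empty -> (EG error))) = {q0, q1, q3, q4, q5, q6, q7}
AF (EF (empty -> (EG error))): least fixpoint, start Z0 = {q0, q1, q3, q4, q5, q6, q7}, add states with every successor in Z. Already a fixed point.
Sat(AF (EF (empty -> (EG error)))) = {q0, q1, q3, q4, q5, q6, q7}
q1 ∈ Sat(AF (EF (empty -> (EG error)))) = {q0, q1, q3, q4, q5, q6, q7}, so the formula holds at q1.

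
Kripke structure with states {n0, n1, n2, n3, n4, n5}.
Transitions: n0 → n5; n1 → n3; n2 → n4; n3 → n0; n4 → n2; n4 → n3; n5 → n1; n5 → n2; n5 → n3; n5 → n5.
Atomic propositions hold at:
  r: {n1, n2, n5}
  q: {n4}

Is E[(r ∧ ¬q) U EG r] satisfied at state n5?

Sat(¬q) = {n0, n1, n2, n3, n5}
Sat(r ∧ ¬q) = {n1, n2, n5}
EG r: greatest fixpoint, start Z0 = {n1, n2, n5}, keep only states in Sat with some successor in Z. Z1 = {n5}; fixed.
Sat(EG r) = {n5}
E[(r ∧ ¬q) U EG r]: least fixpoint, start Z0 = Sat(EG r) = {n5}, add states in Sat(r ∧ ¬q) with some successor in Z. Already a fixed point.
Sat(E[(r ∧ ¬q) U EG r]) = {n5}
n5 ∈ Sat(E[(r ∧ ¬q) U EG r]) = {n5}, so the formula holds at n5.

Yes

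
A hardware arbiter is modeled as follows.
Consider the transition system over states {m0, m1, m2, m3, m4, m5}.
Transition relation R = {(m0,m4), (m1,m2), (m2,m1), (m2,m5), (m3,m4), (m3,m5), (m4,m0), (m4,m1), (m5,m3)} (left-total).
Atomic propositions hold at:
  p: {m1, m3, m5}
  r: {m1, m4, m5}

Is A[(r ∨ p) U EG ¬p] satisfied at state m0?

Yes

Sat(r ∨ p) = {m1, m3, m4, m5}
Sat(¬p) = {m0, m2, m4}
EG ¬p: greatest fixpoint, start Z0 = {m0, m2, m4}, keep only states in Sat with some successor in Z. Z1 = {m0, m4}; fixed.
Sat(EG ¬p) = {m0, m4}
A[(r ∨ p) U EG ¬p]: least fixpoint, start Z0 = Sat(EG ¬p) = {m0, m4}, add states in Sat(r ∨ p) with every successor in Z. Already a fixed point.
Sat(A[(r ∨ p) U EG ¬p]) = {m0, m4}
m0 ∈ Sat(A[(r ∨ p) U EG ¬p]) = {m0, m4}, so the formula holds at m0.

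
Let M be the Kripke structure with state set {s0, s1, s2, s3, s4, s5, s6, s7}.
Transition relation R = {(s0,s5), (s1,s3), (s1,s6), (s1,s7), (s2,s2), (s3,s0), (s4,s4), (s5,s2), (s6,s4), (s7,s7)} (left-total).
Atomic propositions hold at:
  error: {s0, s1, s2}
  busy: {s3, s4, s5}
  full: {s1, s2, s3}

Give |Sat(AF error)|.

AF error: least fixpoint, start Z0 = {s0, s1, s2}, add states with every successor in Z. Z1 = {s0, s1, s2, s3, s5}; fixed.
Sat(AF error) = {s0, s1, s2, s3, s5}
|Sat(AF error)| = |{s0, s1, s2, s3, s5}| = 5.

5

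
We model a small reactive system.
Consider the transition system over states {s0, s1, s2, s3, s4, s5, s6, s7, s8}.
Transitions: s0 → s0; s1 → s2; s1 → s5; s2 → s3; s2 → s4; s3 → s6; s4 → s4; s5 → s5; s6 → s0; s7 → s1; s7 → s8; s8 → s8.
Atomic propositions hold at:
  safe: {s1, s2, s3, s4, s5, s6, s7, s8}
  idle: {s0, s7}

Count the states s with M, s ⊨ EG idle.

1

EG idle: greatest fixpoint, start Z0 = {s0, s7}, keep only states in Sat with some successor in Z. Z1 = {s0}; fixed.
Sat(EG idle) = {s0}
|Sat(EG idle)| = |{s0}| = 1.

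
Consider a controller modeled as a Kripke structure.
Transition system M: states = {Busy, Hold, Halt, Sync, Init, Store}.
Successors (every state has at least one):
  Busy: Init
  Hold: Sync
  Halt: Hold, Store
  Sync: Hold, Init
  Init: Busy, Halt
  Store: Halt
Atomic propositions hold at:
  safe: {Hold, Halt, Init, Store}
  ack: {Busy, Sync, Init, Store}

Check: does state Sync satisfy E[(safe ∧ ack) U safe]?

No

Sat(safe ∧ ack) = {Init, Store}
E[(safe ∧ ack) U safe]: least fixpoint, start Z0 = Sat(safe) = {Hold, Halt, Init, Store}, add states in Sat(safe ∧ ack) with some successor in Z. Already a fixed point.
Sat(E[(safe ∧ ack) U safe]) = {Hold, Halt, Init, Store}
Sync ∉ Sat(E[(safe ∧ ack) U safe]) = {Hold, Halt, Init, Store}, so the formula does not hold at Sync.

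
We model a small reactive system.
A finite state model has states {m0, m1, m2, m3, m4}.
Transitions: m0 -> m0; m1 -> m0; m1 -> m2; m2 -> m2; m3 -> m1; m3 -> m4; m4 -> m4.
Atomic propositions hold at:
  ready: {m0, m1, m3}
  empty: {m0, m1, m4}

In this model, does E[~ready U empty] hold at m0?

Yes

Sat(~ready) = {m2, m4}
E[~ready U empty]: least fixpoint, start Z0 = Sat(empty) = {m0, m1, m4}, add states in Sat(~ready) with some successor in Z. Already a fixed point.
Sat(E[~ready U empty]) = {m0, m1, m4}
m0 ∈ Sat(E[~ready U empty]) = {m0, m1, m4}, so the formula holds at m0.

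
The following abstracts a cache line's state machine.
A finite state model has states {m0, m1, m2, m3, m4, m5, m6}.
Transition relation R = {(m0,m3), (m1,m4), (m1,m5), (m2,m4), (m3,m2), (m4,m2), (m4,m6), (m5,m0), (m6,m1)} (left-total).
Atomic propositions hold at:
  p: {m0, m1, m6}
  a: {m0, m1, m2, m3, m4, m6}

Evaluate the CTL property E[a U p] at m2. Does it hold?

E[a U p]: least fixpoint, start Z0 = Sat(p) = {m0, m1, m6}, add states in Sat(a) with some successor in Z. Z1 = {m0, m1, m4, m6}; Z2 = {m0, m1, m2, m4, m6}; Z3 = {m0, m1, m2, m3, m4, m6}; fixed.
Sat(E[a U p]) = {m0, m1, m2, m3, m4, m6}
m2 ∈ Sat(E[a U p]) = {m0, m1, m2, m3, m4, m6}, so the formula holds at m2.

Yes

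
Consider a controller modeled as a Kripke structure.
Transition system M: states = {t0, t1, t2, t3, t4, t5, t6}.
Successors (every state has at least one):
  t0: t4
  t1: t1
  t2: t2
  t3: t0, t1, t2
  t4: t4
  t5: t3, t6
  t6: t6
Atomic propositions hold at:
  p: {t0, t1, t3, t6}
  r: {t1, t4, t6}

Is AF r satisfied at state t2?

No

AF r: least fixpoint, start Z0 = {t1, t4, t6}, add states with every successor in Z. Z1 = {t0, t1, t4, t6}; fixed.
Sat(AF r) = {t0, t1, t4, t6}
t2 ∉ Sat(AF r) = {t0, t1, t4, t6}, so the formula does not hold at t2.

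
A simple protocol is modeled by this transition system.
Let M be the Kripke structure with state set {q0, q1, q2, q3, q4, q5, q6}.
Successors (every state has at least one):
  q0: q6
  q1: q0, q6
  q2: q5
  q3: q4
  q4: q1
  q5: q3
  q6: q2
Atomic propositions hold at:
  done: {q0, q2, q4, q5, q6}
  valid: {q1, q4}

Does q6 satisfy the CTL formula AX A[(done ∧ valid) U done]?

Sat(done ∧ valid) = {q4}
A[(done ∧ valid) U done]: least fixpoint, start Z0 = Sat(done) = {q0, q2, q4, q5, q6}, add states in Sat(done ∧ valid) with every successor in Z. Already a fixed point.
Sat(A[(done ∧ valid) U done]) = {q0, q2, q4, q5, q6}
Sat(AX A[(done ∧ valid) U done]) = {s : every successor in {q0, q2, q4, q5, q6}} = {q0, q1, q2, q3, q6}
q6 ∈ Sat(AX A[(done ∧ valid) U done]) = {q0, q1, q2, q3, q6}, so the formula holds at q6.

Yes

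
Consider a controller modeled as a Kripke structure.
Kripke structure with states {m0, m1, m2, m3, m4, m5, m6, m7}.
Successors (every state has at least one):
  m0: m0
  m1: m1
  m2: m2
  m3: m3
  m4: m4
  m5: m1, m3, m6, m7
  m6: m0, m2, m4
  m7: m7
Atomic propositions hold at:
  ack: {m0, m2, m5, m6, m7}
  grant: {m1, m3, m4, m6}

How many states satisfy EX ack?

5

Sat(EX ack) = {s : some successor in {m0, m2, m5, m6, m7}} = {m0, m2, m5, m6, m7}
|Sat(EX ack)| = |{m0, m2, m5, m6, m7}| = 5.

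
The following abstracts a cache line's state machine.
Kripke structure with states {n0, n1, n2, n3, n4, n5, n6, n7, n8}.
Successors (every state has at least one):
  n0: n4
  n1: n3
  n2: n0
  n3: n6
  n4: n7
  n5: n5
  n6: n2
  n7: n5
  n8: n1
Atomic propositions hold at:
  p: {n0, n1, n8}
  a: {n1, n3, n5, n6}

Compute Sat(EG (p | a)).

{n5}

Sat(p | a) = {n0, n1, n3, n5, n6, n8}
EG (p | a): greatest fixpoint, start Z0 = {n0, n1, n3, n5, n6, n8}, keep only states in Sat with some successor in Z. Z1 = {n1, n3, n5, n8}; Z2 = {n1, n5, n8}; Z3 = {n5, n8}; Z4 = {n5}; fixed.
Sat(EG (p | a)) = {n5}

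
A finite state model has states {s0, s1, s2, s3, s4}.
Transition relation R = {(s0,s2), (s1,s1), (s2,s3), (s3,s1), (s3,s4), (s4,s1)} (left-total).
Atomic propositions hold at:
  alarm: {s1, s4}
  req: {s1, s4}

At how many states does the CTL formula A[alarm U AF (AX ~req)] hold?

2

Sat(~req) = {s0, s2, s3}
Sat(AX ~req) = {s : every successor in {s0, s2, s3}} = {s0, s2}
AF (AX ~req): least fixpoint, start Z0 = {s0, s2}, add states with every successor in Z. Already a fixed point.
Sat(AF (AX ~req)) = {s0, s2}
A[alarm U AF (AX ~req)]: least fixpoint, start Z0 = Sat(AF (AX ~req)) = {s0, s2}, add states in Sat(alarm) with every successor in Z. Already a fixed point.
Sat(A[alarm U AF (AX ~req)]) = {s0, s2}
|Sat(A[alarm U AF (AX ~req)])| = |{s0, s2}| = 2.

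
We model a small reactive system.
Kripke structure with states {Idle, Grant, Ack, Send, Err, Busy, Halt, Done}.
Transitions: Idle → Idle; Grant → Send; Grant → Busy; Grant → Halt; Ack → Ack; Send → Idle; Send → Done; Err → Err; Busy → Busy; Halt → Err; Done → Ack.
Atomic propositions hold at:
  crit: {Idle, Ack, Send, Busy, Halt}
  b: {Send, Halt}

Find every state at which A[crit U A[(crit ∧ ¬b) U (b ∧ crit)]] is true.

Sat(¬b) = {Idle, Grant, Ack, Err, Busy, Done}
Sat(crit ∧ ¬b) = {Idle, Ack, Busy}
Sat(b ∧ crit) = {Send, Halt}
A[(crit ∧ ¬b) U (b ∧ crit)]: least fixpoint, start Z0 = Sat((b ∧ crit)) = {Send, Halt}, add states in Sat(crit ∧ ¬b) with every successor in Z. Already a fixed point.
Sat(A[(crit ∧ ¬b) U (b ∧ crit)]) = {Send, Halt}
A[crit U A[(crit ∧ ¬b) U (b ∧ crit)]]: least fixpoint, start Z0 = Sat(A[(crit ∧ ¬b) U (b ∧ crit)]) = {Send, Halt}, add states in Sat(crit) with every successor in Z. Already a fixed point.
Sat(A[crit U A[(crit ∧ ¬b) U (b ∧ crit)]]) = {Send, Halt}

{Send, Halt}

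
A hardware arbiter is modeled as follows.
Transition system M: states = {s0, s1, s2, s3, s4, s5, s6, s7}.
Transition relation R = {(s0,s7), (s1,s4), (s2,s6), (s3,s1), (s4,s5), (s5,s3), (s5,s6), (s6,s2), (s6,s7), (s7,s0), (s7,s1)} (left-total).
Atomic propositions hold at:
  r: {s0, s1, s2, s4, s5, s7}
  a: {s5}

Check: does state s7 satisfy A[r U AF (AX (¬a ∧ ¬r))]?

Sat(¬a) = {s0, s1, s2, s3, s4, s6, s7}
Sat(¬r) = {s3, s6}
Sat(¬a ∧ ¬r) = {s3, s6}
Sat(AX (¬a ∧ ¬r)) = {s : every successor in {s3, s6}} = {s2, s5}
AF (AX (¬a ∧ ¬r)): least fixpoint, start Z0 = {s2, s5}, add states with every successor in Z. Z1 = {s2, s4, s5}; Z2 = {s1, s2, s4, s5}; Z3 = {s1, s2, s3, s4, s5}; fixed.
Sat(AF (AX (¬a ∧ ¬r))) = {s1, s2, s3, s4, s5}
A[r U AF (AX (¬a ∧ ¬r))]: least fixpoint, start Z0 = Sat(AF (AX (¬a ∧ ¬r))) = {s1, s2, s3, s4, s5}, add states in Sat(r) with every successor in Z. Already a fixed point.
Sat(A[r U AF (AX (¬a ∧ ¬r))]) = {s1, s2, s3, s4, s5}
s7 ∉ Sat(A[r U AF (AX (¬a ∧ ¬r))]) = {s1, s2, s3, s4, s5}, so the formula does not hold at s7.

No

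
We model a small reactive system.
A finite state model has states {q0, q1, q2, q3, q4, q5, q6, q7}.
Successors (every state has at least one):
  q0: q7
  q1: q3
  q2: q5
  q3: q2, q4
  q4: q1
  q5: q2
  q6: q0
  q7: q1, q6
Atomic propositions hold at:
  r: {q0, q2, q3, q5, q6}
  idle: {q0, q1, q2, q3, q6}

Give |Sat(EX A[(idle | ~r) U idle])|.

Sat(~r) = {q1, q4, q7}
Sat(idle | ~r) = {q0, q1, q2, q3, q4, q6, q7}
A[(idle | ~r) U idle]: least fixpoint, start Z0 = Sat(idle) = {q0, q1, q2, q3, q6}, add states in Sat(idle | ~r) with every successor in Z. Z1 = {q0, q1, q2, q3, q4, q6, q7}; fixed.
Sat(A[(idle | ~r) U idle]) = {q0, q1, q2, q3, q4, q6, q7}
Sat(EX A[(idle | ~r) U idle]) = {s : some successor in {q0, q1, q2, q3, q4, q6, q7}} = {q0, q1, q3, q4, q5, q6, q7}
|Sat(EX A[(idle | ~r) U idle])| = |{q0, q1, q3, q4, q5, q6, q7}| = 7.

7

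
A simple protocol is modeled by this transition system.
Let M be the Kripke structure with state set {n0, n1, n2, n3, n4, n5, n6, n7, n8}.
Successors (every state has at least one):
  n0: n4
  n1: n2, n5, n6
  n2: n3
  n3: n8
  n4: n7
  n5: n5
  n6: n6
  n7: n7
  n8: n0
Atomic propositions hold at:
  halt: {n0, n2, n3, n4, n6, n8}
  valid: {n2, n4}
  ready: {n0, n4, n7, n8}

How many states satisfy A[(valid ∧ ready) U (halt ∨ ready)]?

Sat(valid ∧ ready) = {n4}
Sat(halt ∨ ready) = {n0, n2, n3, n4, n6, n7, n8}
A[(valid ∧ ready) U (halt ∨ ready)]: least fixpoint, start Z0 = Sat((halt ∨ ready)) = {n0, n2, n3, n4, n6, n7, n8}, add states in Sat(valid ∧ ready) with every successor in Z. Already a fixed point.
Sat(A[(valid ∧ ready) U (halt ∨ ready)]) = {n0, n2, n3, n4, n6, n7, n8}
|Sat(A[(valid ∧ ready) U (halt ∨ ready)])| = |{n0, n2, n3, n4, n6, n7, n8}| = 7.

7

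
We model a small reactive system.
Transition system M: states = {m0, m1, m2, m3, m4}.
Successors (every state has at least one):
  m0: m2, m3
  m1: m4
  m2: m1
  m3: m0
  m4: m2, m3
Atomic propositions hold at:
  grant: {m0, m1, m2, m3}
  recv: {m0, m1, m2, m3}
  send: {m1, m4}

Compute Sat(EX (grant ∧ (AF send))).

{m0, m2, m4}

AF send: least fixpoint, start Z0 = {m1, m4}, add states with every successor in Z. Z1 = {m1, m2, m4}; fixed.
Sat(AF send) = {m1, m2, m4}
Sat(grant ∧ (AF send)) = {m1, m2}
Sat(EX (grant ∧ (AF send))) = {s : some successor in {m1, m2}} = {m0, m2, m4}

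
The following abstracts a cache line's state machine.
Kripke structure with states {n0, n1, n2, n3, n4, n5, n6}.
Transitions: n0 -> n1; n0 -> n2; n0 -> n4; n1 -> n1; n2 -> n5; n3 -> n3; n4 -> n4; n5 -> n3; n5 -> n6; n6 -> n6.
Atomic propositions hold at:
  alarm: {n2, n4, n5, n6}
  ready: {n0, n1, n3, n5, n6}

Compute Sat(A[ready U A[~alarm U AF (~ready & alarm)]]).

{n2, n4}

Sat(~alarm) = {n0, n1, n3}
Sat(~ready) = {n2, n4}
Sat(~ready & alarm) = {n2, n4}
AF (~ready & alarm): least fixpoint, start Z0 = {n2, n4}, add states with every successor in Z. Already a fixed point.
Sat(AF (~ready & alarm)) = {n2, n4}
A[~alarm U AF (~ready & alarm)]: least fixpoint, start Z0 = Sat(AF (~ready & alarm)) = {n2, n4}, add states in Sat(~alarm) with every successor in Z. Already a fixed point.
Sat(A[~alarm U AF (~ready & alarm)]) = {n2, n4}
A[ready U A[~alarm U AF (~ready & alarm)]]: least fixpoint, start Z0 = Sat(A[~alarm U AF (~ready & alarm)]) = {n2, n4}, add states in Sat(ready) with every successor in Z. Already a fixed point.
Sat(A[ready U A[~alarm U AF (~ready & alarm)]]) = {n2, n4}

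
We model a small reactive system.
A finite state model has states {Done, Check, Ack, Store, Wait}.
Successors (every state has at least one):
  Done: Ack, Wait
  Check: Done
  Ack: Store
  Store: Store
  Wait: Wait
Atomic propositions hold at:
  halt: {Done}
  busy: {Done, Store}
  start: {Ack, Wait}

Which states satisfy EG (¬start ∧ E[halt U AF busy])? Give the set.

Sat(¬start) = {Done, Check, Store}
AF busy: least fixpoint, start Z0 = {Done, Store}, add states with every successor in Z. Z1 = {Done, Check, Ack, Store}; fixed.
Sat(AF busy) = {Done, Check, Ack, Store}
E[halt U AF busy]: least fixpoint, start Z0 = Sat(AF busy) = {Done, Check, Ack, Store}, add states in Sat(halt) with some successor in Z. Already a fixed point.
Sat(E[halt U AF busy]) = {Done, Check, Ack, Store}
Sat(¬start ∧ E[halt U AF busy]) = {Done, Check, Store}
EG (¬start ∧ E[halt U AF busy]): greatest fixpoint, start Z0 = {Done, Check, Store}, keep only states in Sat with some successor in Z. Z1 = {Check, Store}; Z2 = {Store}; fixed.
Sat(EG (¬start ∧ E[halt U AF busy])) = {Store}

{Store}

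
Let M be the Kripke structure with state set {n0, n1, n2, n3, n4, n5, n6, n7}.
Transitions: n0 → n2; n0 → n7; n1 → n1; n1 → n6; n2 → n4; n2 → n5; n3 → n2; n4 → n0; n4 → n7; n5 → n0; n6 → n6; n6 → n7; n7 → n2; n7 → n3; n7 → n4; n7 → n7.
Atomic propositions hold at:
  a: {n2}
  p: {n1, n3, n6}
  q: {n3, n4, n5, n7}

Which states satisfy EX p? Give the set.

{n1, n6, n7}

Sat(EX p) = {s : some successor in {n1, n3, n6}} = {n1, n6, n7}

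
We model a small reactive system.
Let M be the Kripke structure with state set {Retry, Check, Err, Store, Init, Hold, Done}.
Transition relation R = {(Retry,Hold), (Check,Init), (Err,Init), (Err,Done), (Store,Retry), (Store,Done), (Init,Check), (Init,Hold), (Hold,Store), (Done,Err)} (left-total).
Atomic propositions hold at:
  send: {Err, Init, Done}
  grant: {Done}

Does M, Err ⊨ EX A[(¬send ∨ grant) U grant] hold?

Yes

Sat(¬send) = {Retry, Check, Store, Hold}
Sat(¬send ∨ grant) = {Retry, Check, Store, Hold, Done}
A[(¬send ∨ grant) U grant]: least fixpoint, start Z0 = Sat(grant) = {Done}, add states in Sat(¬send ∨ grant) with every successor in Z. Already a fixed point.
Sat(A[(¬send ∨ grant) U grant]) = {Done}
Sat(EX A[(¬send ∨ grant) U grant]) = {s : some successor in {Done}} = {Err, Store}
Err ∈ Sat(EX A[(¬send ∨ grant) U grant]) = {Err, Store}, so the formula holds at Err.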